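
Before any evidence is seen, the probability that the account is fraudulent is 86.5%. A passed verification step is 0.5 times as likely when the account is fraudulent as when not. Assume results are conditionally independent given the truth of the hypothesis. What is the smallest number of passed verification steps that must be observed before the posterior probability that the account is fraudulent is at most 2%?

9

Prior odds = 0.865/0.135 = 173/27.
Likelihood ratio per passed verification step = 0.5.
Target odds: 0.02 ÷ 0.98 = 1/49.
Require 0.5ⁿ ≤ 1/49 ÷ (173/27) = 27/8477.
0.5⁸ = 0.00390625 is still above 27/8477 but 0.5⁹ = 0.001953125 is at or below it, so n = 9.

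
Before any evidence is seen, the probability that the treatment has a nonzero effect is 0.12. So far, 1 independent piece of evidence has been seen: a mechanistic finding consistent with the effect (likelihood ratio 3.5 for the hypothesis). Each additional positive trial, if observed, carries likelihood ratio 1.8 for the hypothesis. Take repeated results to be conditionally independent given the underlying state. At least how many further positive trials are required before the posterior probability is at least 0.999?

Prior odds = 0.12/0.88 = 3/22.
Bayes factor of the evidence already in hand = 3.5.
Odds after that evidence = (3/22) × 3.5 = 21/44.
Target odds = 0.999/0.001 = 999.
Need 1.8ⁿ ≥ 999 ÷ (21/44) = 14652/7.
1.8¹³ ≈2082.3 falls short of 14652/7 but 1.8¹⁴ ≈3748.13 reaches it, so n = 14.

14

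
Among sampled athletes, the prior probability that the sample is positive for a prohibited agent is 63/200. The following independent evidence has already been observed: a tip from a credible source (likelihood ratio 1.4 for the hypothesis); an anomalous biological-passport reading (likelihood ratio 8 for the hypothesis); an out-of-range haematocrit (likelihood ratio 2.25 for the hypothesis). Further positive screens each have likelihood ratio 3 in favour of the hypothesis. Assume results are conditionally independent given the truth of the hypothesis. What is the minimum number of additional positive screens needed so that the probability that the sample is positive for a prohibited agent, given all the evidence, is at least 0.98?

Prior odds = 0.315/0.685 = 63/137.
Combined Bayes factor of the evidence already in hand = 1.4 × 8 × 2.25 = 25.2.
Odds after that evidence = (63/137) × 25.2 = 7938/685.
Target odds = 0.98/0.02 = 49.
Need 3ⁿ ≥ 49 ÷ (7938/685) = 685/162.
3¹ = 3 falls short of 685/162 but 3² = 9 reaches it, so n = 2.

2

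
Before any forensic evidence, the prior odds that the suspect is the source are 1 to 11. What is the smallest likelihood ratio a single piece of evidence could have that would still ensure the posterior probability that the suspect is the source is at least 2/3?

22

Prior odds = 1/11.
Target odds = (2/3)/(1/3) = 2.
Required Bayes factor = 2 ÷ (1/11) = 22.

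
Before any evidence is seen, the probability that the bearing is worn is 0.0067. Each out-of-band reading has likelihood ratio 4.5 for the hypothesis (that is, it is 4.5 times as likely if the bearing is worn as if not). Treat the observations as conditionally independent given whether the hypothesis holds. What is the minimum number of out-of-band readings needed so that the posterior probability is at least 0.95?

Prior odds = 0.0067/0.9933 = 67/9933.
Likelihood ratio per out-of-band reading = 4.5.
Target posterior odds = 0.95/0.05 = 19.
Need (67/9933) × 4.5ⁿ ≥ 19, i.e. 4.5ⁿ ≥ 188727/67.
4.5⁵ = 1845.28125 falls short of 188727/67 but 4.5⁶ = 8303.765625 reaches it, so n = 6.

6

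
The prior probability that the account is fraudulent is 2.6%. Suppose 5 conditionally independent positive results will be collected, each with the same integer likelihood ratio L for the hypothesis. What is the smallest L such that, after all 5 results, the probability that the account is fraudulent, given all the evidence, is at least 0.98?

5

Prior odds = 0.026/0.974 = 13/487.
Target odds = 0.98/0.02 = 49.
Need L⁵ ≥ 49 ÷ (13/487) = 23863/13.
4⁵ = 1024 < 23863/13 ≤ 3125 = 5⁵, so L = 5.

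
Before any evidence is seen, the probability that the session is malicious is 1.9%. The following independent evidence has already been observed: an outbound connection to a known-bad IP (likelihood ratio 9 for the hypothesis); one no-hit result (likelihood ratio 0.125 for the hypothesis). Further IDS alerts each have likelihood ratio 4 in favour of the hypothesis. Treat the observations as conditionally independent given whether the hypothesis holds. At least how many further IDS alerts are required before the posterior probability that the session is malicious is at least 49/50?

6

Prior odds = 0.019/0.981 = 19/981.
Combined Bayes factor of the evidence already in hand = 9 × 0.125 = 1.125.
Odds after that evidence = (19/981) × 1.125 = 19/872.
Target odds = 0.98/0.02 = 49.
Need 4ⁿ ≥ 49 ÷ (19/872) = 42728/19.
4⁵ = 1024 falls short of 42728/19 but 4⁶ = 4096 reaches it, so n = 6.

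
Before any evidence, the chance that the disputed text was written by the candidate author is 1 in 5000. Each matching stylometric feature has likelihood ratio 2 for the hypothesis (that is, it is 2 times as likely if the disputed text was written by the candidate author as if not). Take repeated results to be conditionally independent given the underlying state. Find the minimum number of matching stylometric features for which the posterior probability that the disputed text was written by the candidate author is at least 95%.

Prior odds = 0.0002/0.9998 = 1/4999.
Likelihood ratio per matching stylometric feature = 2.
Target posterior odds = 0.95/0.05 = 19.
Require 2ⁿ ≥ 19 ÷ (1/4999) = 94981.
2¹⁶ = 65536 falls short of 94981 but 2¹⁷ = 131072 reaches it, so n = 17.

17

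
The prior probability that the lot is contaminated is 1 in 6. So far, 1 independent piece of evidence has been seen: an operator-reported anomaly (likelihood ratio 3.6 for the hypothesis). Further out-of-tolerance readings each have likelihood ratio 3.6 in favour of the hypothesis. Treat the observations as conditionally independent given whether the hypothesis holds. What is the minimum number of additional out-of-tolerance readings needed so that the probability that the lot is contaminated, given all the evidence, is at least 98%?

Prior odds = (1/6)/(5/6) = 0.2.
Bayes factor of the evidence already in hand = 3.6.
Odds after that evidence = 0.2 × 3.6 = 0.72.
Target odds = 0.98/0.02 = 49.
Need 3.6ⁿ ≥ 49 ÷ 0.72 = 1225/18.
3.6³ = 46.656 falls short of 1225/18 but 3.6⁴ = 167.9616 reaches it, so n = 4.

4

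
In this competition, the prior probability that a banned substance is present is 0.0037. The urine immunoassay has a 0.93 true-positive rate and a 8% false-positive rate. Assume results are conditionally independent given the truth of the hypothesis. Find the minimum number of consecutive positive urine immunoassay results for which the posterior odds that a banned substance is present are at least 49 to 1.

Prior odds = 0.0037/0.9963 = 37/9963.
Likelihood ratio of a positive result = 0.93/0.08 = 11.625.
Target odds = 49.
Need (37/9963) × 11.625ⁿ ≥ 49, i.e. 11.625ⁿ ≥ 488187/37.
11.625³ = 804357/512 falls short of 488187/37 but 11.625⁴ = 74805201/4096 reaches it, so n = 4.

4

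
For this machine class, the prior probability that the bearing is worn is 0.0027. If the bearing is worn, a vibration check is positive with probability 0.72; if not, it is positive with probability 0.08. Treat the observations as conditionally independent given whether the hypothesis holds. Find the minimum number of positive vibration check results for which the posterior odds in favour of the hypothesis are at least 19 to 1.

5

Prior odds: 0.0027 ÷ 0.9973 = 27/9973.
Likelihood ratio of a positive = 0.72/0.08 = 9.
Target odds = 19.
Require 9ⁿ ≥ 19 ÷ (27/9973) = 189487/27.
9⁴ = 6561 falls short of 189487/27 but 9⁵ = 59049 reaches it, so n = 5.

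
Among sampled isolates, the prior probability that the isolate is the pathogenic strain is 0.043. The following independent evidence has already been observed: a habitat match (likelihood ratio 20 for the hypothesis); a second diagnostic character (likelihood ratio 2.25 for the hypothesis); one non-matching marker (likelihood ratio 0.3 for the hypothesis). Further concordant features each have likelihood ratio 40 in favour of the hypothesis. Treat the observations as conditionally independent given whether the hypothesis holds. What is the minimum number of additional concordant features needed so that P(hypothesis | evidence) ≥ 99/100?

2

Prior odds = 0.043/0.957 = 43/957.
Combined Bayes factor of the evidence already in hand = 20 × 2.25 × 0.3 = 13.5.
Odds after that evidence = (43/957) × 13.5 = 387/638.
Target odds = 0.99/0.01 = 99.
Need 40ⁿ ≥ 99 ÷ (387/638) = 7018/43.
40¹ = 40 falls short of 7018/43 but 40² = 1600 reaches it, so n = 2.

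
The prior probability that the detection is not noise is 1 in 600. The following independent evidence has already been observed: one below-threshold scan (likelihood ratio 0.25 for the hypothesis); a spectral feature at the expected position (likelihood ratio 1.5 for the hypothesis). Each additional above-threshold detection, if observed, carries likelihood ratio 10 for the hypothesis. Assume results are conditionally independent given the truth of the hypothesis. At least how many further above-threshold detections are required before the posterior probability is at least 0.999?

Prior odds = (1/600)/(599/600) = 1/599.
Combined Bayes factor of the evidence already in hand = 0.25 × 1.5 = 0.375.
Odds after that evidence = (1/599) × 0.375 = 3/4792.
Target odds = 0.999/0.001 = 999.
Need 10ⁿ ≥ 999 ÷ (3/4792) = 1595736.
10⁶ = 1000000 falls short of 1595736 but 10⁷ = 10000000 reaches it, so n = 7.

7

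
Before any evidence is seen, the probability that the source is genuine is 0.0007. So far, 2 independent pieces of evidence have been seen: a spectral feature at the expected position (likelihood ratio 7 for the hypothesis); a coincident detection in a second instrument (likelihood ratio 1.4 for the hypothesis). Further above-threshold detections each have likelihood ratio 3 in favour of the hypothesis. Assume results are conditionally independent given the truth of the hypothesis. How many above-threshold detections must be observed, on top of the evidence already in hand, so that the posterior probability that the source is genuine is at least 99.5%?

Prior odds = 0.0007/0.9993 = 7/9993.
Combined Bayes factor of the evidence already in hand = 7 × 1.4 = 9.8.
Odds after that evidence = (7/9993) × 9.8 = 343/49965.
Target odds = 0.995/0.005 = 199.
Need 3ⁿ ≥ 199 ÷ (343/49965) = 9943035/343.
3⁹ = 19683 falls short of 9943035/343 but 3¹⁰ = 59049 reaches it, so n = 10.

10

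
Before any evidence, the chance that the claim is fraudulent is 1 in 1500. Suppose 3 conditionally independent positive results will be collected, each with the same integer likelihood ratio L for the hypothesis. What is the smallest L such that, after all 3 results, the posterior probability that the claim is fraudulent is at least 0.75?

17

Prior odds = (1/1500)/(1499/1500) = 1/1499.
Target odds = 0.75/0.25 = 3.
Need L³ ≥ 3 ÷ (1/1499) = 4497.
16³ = 4096 < 4497 ≤ 4913 = 17³, so L = 17.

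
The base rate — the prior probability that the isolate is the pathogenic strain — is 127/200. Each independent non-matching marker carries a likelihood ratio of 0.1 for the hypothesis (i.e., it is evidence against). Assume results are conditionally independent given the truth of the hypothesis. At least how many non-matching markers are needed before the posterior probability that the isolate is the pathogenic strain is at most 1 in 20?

2

Prior odds = 0.635/0.365 = 127/73.
Likelihood ratio per non-matching marker = 0.1.
Target posterior odds = 0.05/0.95 = 1/19.
Need (127/73) × 0.1ⁿ ≤ 1/19, i.e. 0.1ⁿ ≤ 73/2413.
0.1¹ = 0.1 is still above 73/2413 but 0.1² = 0.01 is at or below it, so n = 2.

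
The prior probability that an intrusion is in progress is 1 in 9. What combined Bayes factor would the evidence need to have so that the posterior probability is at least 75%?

Prior odds = (1/9)/(8/9) = 0.125.
Target odds = 0.75/0.25 = 3.
Required Bayes factor = 3 ÷ 0.125 = 24.

24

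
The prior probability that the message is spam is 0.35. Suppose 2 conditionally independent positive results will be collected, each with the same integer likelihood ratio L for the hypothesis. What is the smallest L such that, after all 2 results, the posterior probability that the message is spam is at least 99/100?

Prior odds = 0.35/0.65 = 7/13.
Target odds = 0.99/0.01 = 99.
Need L² ≥ 99 ÷ (7/13) = 1287/7.
13² = 169 < 1287/7 ≤ 196 = 14², so L = 14.

14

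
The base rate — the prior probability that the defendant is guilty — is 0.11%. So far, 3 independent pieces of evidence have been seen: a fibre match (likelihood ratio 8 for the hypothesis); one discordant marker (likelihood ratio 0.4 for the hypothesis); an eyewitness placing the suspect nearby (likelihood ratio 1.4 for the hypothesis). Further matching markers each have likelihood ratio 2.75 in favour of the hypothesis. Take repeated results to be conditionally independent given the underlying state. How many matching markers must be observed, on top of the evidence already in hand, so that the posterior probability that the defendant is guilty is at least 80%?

7

Prior odds = 0.0011/0.9989 = 11/9989.
Combined Bayes factor of the evidence already in hand = 8 × 0.4 × 1.4 = 4.48.
Odds after that evidence = (11/9989) × 4.48 = 176/35675.
Target odds = 0.8/0.2 = 4.
Need 2.75ⁿ ≥ 4 ÷ (176/35675) = 35675/44.
2.75⁶ = 1771561/4096 falls short of 35675/44 but 2.75⁷ = 19487171/16384 reaches it, so n = 7.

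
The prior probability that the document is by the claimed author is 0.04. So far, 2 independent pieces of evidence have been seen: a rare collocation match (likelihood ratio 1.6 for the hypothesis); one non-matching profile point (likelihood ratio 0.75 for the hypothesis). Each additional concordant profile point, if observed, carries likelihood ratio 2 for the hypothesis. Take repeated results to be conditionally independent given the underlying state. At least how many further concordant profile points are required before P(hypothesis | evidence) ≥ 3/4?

Prior odds = 0.04/0.96 = 1/24.
Combined Bayes factor of the evidence already in hand = 1.6 × 0.75 = 1.2.
Odds after that evidence = (1/24) × 1.2 = 0.05.
Target odds = 0.75/0.25 = 3.
Need 2ⁿ ≥ 3 ÷ 0.05 = 60.
2⁵ = 32 falls short of 60 but 2⁶ = 64 reaches it, so n = 6.

6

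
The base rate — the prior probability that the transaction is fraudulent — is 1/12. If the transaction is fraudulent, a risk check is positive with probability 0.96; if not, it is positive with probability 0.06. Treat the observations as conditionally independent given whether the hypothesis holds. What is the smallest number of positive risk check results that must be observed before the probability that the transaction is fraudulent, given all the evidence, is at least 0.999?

Prior odds: (1/12) ÷ (11/12) = 1/11.
Likelihood ratio of a positive = 0.96/0.06 = 16.
Target odds: 0.999 ÷ 0.001 = 999.
Need (1/11) × 16ⁿ ≥ 999, i.e. 16ⁿ ≥ 10989.
16³ = 4096 falls short of 10989 but 16⁴ = 65536 reaches it, so n = 4.

4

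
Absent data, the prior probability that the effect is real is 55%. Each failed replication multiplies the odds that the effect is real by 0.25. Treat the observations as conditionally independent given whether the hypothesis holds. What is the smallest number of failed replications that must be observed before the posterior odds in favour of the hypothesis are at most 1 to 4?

2

Prior odds: 0.55 ÷ 0.45 = 11/9.
Likelihood ratio per failed replication = 0.25.
Target odds = 0.25.
Need (11/9) × 0.25ⁿ ≤ 0.25, i.e. 0.25ⁿ ≤ 9/44.
0.25¹ = 0.25 is still above 9/44 but 0.25² = 0.0625 is at or below it, so n = 2.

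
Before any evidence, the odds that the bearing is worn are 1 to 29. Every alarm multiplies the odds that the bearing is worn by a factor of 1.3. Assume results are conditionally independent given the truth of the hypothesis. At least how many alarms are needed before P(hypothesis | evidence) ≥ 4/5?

19

Prior odds = 1/29.
Likelihood ratio per alarm = 1.3.
Target odds: 0.8 ÷ 0.2 = 4.
Need (1/29) × 1.3ⁿ ≥ 4, i.e. 1.3ⁿ ≥ 116.
1.3¹⁸ ≈112.455 falls short of 116 but 1.3¹⁹ ≈146.192 reaches it, so n = 19.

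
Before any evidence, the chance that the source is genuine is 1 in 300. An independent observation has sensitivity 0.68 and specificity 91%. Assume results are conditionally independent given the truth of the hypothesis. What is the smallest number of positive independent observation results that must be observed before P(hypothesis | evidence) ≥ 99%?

Prior odds: (1/300) ÷ (299/300) = 1/299.
False-positive rate = 1 − 0.91 = 0.09; likelihood ratio of a positive = 0.68/0.09 = 68/9.
Target odds: 0.99 ÷ 0.01 = 99.
Need (1/299) × (68/9)ⁿ ≥ 99, i.e. (68/9)ⁿ ≥ 29601.
(68/9)⁵ ≈24622.5 falls short of 29601 but (68/9)⁶ ≈186037 reaches it, so n = 6.

6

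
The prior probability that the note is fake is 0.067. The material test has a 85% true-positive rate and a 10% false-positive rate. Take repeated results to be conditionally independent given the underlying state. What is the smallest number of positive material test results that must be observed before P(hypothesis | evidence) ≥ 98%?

Prior odds: 0.067 ÷ 0.933 = 67/933.
Likelihood ratio of a positive result = 0.85/0.1 = 8.5.
Target odds: 0.98 ÷ 0.02 = 49.
Require 8.5ⁿ ≥ 49 ÷ (67/933) = 45717/67.
8.5³ = 614.125 falls short of 45717/67 but 8.5⁴ = 5220.0625 reaches it, so n = 4.

4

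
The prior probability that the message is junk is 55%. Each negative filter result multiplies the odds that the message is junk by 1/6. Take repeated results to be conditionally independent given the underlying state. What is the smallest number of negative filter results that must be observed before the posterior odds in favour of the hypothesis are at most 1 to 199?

4

Prior odds = 0.55/0.45 = 11/9.
Likelihood ratio per negative filter result = 1/6.
Target odds = 1/199.
Require (1/6)ⁿ ≤ 1/199 ÷ (11/9) = 9/2189.
(1/6)³ = 1/216 is still above 9/2189 but (1/6)⁴ = 1/1296 is at or below it, so n = 4.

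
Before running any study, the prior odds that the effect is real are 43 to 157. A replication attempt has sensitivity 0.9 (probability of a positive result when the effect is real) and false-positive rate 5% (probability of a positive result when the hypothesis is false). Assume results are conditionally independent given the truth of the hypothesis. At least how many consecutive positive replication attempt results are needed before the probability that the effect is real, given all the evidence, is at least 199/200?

Prior odds = 43/157.
Likelihood ratio of a positive result = 0.9/0.05 = 18.
Target posterior odds = 0.995/0.005 = 199.
Require 18ⁿ ≥ 199 ÷ (43/157) = 31243/43.
18² = 324 falls short of 31243/43 but 18³ = 5832 reaches it, so n = 3.

3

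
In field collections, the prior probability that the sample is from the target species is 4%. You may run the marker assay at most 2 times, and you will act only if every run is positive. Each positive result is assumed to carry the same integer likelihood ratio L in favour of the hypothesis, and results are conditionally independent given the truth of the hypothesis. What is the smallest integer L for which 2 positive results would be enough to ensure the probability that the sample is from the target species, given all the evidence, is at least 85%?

Prior odds = 0.04/0.96 = 1/24.
Target odds = 0.85/0.15 = 17/3.
Need L² ≥ 17/3 ÷ (1/24) = 136.
11² = 121 < 136 ≤ 144 = 12², so L = 12.

12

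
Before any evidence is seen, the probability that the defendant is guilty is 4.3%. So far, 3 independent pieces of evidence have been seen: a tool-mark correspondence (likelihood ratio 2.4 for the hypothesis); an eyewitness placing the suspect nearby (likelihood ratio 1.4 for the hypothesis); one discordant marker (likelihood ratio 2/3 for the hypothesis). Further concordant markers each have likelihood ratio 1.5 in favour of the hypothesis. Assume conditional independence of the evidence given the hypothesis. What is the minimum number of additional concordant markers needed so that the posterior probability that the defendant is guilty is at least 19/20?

13

Prior odds = 0.043/0.957 = 43/957.
Combined Bayes factor of the evidence already in hand = 2.4 × 1.4 × (2/3) = 2.24.
Odds after that evidence = (43/957) × 2.24 = 2408/23925.
Target odds = 0.95/0.05 = 19.
Need 1.5ⁿ ≥ 19 ÷ (2408/23925) = 454575/2408.
1.5¹² = 531441/4096 falls short of 454575/2408 but 1.5¹³ = 1594323/8192 reaches it, so n = 13.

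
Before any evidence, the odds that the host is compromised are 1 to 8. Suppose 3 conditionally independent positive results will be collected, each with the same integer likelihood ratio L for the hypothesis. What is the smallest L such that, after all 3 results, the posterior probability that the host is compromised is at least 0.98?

Prior odds = 0.125.
Target odds = 0.98/0.02 = 49.
Need L³ ≥ 49 ÷ 0.125 = 392.
7³ = 343 < 392 ≤ 512 = 8³, so L = 8.

8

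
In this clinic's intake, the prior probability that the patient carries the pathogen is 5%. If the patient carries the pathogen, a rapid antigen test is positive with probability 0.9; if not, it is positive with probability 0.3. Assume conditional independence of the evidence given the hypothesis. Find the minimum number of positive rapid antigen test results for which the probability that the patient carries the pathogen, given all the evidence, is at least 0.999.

Prior odds = 0.05/0.95 = 1/19.
Likelihood ratio of a positive = 0.9/0.3 = 3.
Target odds: 0.999 ÷ 0.001 = 999.
Need (1/19) × 3ⁿ ≥ 999, i.e. 3ⁿ ≥ 18981.
3⁸ = 6561 falls short of 18981 but 3⁹ = 19683 reaches it, so n = 9.

9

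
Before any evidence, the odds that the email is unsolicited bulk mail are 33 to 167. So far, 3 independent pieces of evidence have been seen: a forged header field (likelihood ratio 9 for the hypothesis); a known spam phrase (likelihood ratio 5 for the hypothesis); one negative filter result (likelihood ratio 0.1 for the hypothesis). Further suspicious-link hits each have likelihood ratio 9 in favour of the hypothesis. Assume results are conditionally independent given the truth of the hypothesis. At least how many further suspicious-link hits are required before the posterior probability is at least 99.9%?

Prior odds = 33/167.
Combined Bayes factor of the evidence already in hand = 9 × 5 × 0.1 = 4.5.
Odds after that evidence = (33/167) × 4.5 = 297/334.
Target odds = 0.999/0.001 = 999.
Need 9ⁿ ≥ 999 ÷ (297/334) = 12358/11.
9³ = 729 falls short of 12358/11 but 9⁴ = 6561 reaches it, so n = 4.

4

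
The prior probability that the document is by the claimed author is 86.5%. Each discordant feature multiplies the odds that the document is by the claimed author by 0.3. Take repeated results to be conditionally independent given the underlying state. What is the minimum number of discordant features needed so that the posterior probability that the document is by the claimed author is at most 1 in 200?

Prior odds = 0.865/0.135 = 173/27.
Likelihood ratio per discordant feature = 0.3.
Target posterior odds = 0.005/0.995 = 1/199.
Require 0.3ⁿ ≤ 1/199 ÷ (173/27) = 27/34427.
0.3⁵ = 243/100000 is still above 27/34427 but 0.3⁶ = 729/1000000 is at or below it, so n = 6.

6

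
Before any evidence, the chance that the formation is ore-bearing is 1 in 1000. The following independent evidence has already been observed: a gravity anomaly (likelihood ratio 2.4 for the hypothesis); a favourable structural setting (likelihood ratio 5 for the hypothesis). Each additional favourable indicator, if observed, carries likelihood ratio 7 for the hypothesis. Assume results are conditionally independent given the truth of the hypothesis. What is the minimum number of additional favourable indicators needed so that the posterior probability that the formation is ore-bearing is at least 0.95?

4

Prior odds = 0.001/0.999 = 1/999.
Combined Bayes factor of the evidence already in hand = 2.4 × 5 = 12.
Odds after that evidence = (1/999) × 12 = 4/333.
Target odds = 0.95/0.05 = 19.
Need 7ⁿ ≥ 19 ÷ (4/333) = 1581.75.
7³ = 343 falls short of 1581.75 but 7⁴ = 2401 reaches it, so n = 4.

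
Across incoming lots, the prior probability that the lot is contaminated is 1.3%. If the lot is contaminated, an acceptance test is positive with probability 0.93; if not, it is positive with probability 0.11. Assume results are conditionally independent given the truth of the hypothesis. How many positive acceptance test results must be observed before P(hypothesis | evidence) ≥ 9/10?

Prior odds: 0.013 ÷ 0.987 = 13/987.
Likelihood ratio of a positive = 0.93/0.11 = 93/11.
Target odds: 0.9 ÷ 0.1 = 9.
Need (13/987) × (93/11)ⁿ ≥ 9, i.e. (93/11)ⁿ ≥ 8883/13.
(93/11)³ = 804357/1331 falls short of 8883/13 but (93/11)⁴ = 74805201/14641 reaches it, so n = 4.

4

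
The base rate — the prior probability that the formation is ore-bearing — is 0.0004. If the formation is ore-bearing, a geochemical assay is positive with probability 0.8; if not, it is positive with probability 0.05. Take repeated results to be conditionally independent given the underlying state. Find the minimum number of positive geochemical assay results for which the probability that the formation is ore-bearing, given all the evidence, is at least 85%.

4

Prior odds: 0.0004 ÷ 0.9996 = 1/2499.
Likelihood ratio of a positive = 0.8/0.05 = 16.
Target odds: 0.85 ÷ 0.15 = 17/3.
Require 16ⁿ ≥ 17/3 ÷ (1/2499) = 14161.
16³ = 4096 falls short of 14161 but 16⁴ = 65536 reaches it, so n = 4.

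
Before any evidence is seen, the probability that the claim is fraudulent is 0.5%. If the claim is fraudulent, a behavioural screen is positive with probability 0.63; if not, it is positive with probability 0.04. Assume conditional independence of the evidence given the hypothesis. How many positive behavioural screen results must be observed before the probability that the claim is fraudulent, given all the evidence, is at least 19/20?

Prior odds = 0.005/0.995 = 1/199.
Likelihood ratio of a positive = 0.63/0.04 = 15.75.
Target odds: 0.95 ÷ 0.05 = 19.
Require 15.75ⁿ ≥ 19 ÷ (1/199) = 3781.
15.75² = 248.0625 falls short of 3781 but 15.75³ = 3906.984375 reaches it, so n = 3.

3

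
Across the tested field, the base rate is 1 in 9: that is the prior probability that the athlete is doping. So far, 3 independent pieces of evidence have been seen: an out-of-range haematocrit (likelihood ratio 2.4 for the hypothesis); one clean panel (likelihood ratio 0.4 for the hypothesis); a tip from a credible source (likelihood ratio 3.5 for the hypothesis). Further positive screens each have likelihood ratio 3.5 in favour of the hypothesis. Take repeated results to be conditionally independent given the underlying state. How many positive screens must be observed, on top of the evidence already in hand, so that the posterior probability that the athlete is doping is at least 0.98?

Prior odds = (1/9)/(8/9) = 0.125.
Combined Bayes factor of the evidence already in hand = 2.4 × 0.4 × 3.5 = 3.36.
Odds after that evidence = 0.125 × 3.36 = 0.42.
Target odds = 0.98/0.02 = 49.
Need 3.5ⁿ ≥ 49 ÷ 0.42 = 350/3.
3.5³ = 42.875 falls short of 350/3 but 3.5⁴ = 150.0625 reaches it, so n = 4.

4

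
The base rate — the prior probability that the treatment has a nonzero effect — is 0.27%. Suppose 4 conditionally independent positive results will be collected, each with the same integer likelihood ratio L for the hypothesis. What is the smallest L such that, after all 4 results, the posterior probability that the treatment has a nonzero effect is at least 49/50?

Prior odds = 0.0027/0.9973 = 27/9973.
Target odds = 0.98/0.02 = 49.
Need L⁴ ≥ 49 ÷ (27/9973) = 488677/27.
11⁴ = 14641 < 488677/27 ≤ 20736 = 12⁴, so L = 12.

12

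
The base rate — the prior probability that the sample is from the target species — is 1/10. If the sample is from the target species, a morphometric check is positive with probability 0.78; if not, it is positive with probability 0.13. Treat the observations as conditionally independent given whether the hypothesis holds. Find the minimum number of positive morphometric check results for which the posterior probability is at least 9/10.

3

Prior odds = 0.1/0.9 = 1/9.
Likelihood ratio of a positive = 0.78/0.13 = 6.
Target posterior odds = 0.9/0.1 = 9.
Need (1/9) × 6ⁿ ≥ 9, i.e. 6ⁿ ≥ 81.
6² = 36 falls short of 81 but 6³ = 216 reaches it, so n = 3.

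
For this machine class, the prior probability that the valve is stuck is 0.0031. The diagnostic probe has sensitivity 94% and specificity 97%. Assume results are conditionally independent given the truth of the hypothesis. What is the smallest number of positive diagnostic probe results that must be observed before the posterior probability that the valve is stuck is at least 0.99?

Prior odds: 0.0031 ÷ 0.9969 = 31/9969.
False-positive rate = 1 − 0.97 = 0.03; likelihood ratio of a positive = 0.94/0.03 = 94/3.
Target odds: 0.99 ÷ 0.01 = 99.
Require (94/3)ⁿ ≥ 99 ÷ (31/9969) = 986931/31.
(94/3)³ = 830584/27 falls short of 986931/31 but (94/3)⁴ = 78074896/81 reaches it, so n = 4.

4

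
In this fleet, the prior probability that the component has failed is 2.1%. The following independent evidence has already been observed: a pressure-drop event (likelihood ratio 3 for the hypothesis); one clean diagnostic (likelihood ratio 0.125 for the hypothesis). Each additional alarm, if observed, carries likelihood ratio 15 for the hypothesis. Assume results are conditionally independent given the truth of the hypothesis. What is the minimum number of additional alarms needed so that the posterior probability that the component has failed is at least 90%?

3

Prior odds = 0.021/0.979 = 21/979.
Combined Bayes factor of the evidence already in hand = 3 × 0.125 = 0.375.
Odds after that evidence = (21/979) × 0.375 = 63/7832.
Target odds = 0.9/0.1 = 9.
Need 15ⁿ ≥ 9 ÷ (63/7832) = 7832/7.
15² = 225 falls short of 7832/7 but 15³ = 3375 reaches it, so n = 3.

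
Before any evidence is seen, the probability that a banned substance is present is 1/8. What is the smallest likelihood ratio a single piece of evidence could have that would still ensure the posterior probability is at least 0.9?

63

Prior odds = 0.125/0.875 = 1/7.
Target odds = 0.9/0.1 = 9.
Required Bayes factor = 9 ÷ (1/7) = 63.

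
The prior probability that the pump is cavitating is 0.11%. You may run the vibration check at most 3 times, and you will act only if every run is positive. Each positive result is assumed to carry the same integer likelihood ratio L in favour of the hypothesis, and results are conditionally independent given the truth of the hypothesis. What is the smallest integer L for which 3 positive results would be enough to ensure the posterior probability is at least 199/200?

Prior odds = 0.0011/0.9989 = 11/9989.
Target odds = 0.995/0.005 = 199.
Need L³ ≥ 199 ÷ (11/9989) = 1987811/11.
56³ = 175616 < 1987811/11 ≤ 185193 = 57³, so L = 57.

57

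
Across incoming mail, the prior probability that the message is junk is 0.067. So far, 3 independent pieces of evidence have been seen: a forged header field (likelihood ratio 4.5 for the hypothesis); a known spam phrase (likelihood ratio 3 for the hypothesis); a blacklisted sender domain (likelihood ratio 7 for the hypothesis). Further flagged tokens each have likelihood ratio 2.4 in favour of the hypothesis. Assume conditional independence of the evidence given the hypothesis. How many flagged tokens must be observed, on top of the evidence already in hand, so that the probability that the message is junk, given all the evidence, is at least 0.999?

6

Prior odds = 0.067/0.933 = 67/933.
Combined Bayes factor of the evidence already in hand = 4.5 × 3 × 7 = 94.5.
Odds after that evidence = (67/933) × 94.5 = 4221/622.
Target odds = 0.999/0.001 = 999.
Need 2.4ⁿ ≥ 999 ÷ (4221/622) = 69042/469.
2.4⁵ = 79.62624 falls short of 69042/469 but 2.4⁶ = 2985984/15625 reaches it, so n = 6.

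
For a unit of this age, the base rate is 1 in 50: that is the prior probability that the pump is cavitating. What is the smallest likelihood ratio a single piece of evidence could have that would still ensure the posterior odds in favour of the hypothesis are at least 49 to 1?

2401

Prior odds = 0.02/0.98 = 1/49.
Target odds = 49.
Required Bayes factor = 49 ÷ (1/49) = 2401.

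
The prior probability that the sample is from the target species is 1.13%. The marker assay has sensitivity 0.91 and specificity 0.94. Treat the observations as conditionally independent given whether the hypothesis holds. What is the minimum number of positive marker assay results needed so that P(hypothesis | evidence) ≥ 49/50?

4

Prior odds: 0.0113 ÷ 0.9887 = 113/9887.
False-positive rate = 1 − 0.94 = 0.06; likelihood ratio of a positive = 0.91/0.06 = 91/6.
Target posterior odds = 0.98/0.02 = 49.
Need (113/9887) × (91/6)ⁿ ≥ 49, i.e. (91/6)ⁿ ≥ 484463/113.
(91/6)³ = 753571/216 falls short of 484463/113 but (91/6)⁴ = 68574961/1296 reaches it, so n = 4.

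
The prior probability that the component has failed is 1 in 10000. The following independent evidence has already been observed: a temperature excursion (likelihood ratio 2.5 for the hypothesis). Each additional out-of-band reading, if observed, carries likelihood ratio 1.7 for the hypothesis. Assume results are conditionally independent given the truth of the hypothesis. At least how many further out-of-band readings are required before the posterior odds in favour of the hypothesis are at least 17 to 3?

Prior odds = 0.0001/0.9999 = 1/9999.
Bayes factor of the evidence already in hand = 2.5.
Odds after that evidence = (1/9999) × 2.5 = 5/19998.
Target odds = 17/3.
Need 1.7ⁿ ≥ 17/3 ÷ (5/19998) = 22664.4.
1.7¹⁸ ≈14063.1 falls short of 22664.4 but 1.7¹⁹ ≈23907.2 reaches it, so n = 19.

19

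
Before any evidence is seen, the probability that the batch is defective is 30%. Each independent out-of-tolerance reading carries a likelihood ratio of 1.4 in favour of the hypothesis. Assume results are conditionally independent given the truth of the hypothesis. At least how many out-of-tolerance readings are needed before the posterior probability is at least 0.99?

17

Prior odds = 0.3/0.7 = 3/7.
Likelihood ratio per out-of-tolerance reading = 1.4.
Target odds: 0.99 ÷ 0.01 = 99.
Need (3/7) × 1.4ⁿ ≥ 99, i.e. 1.4ⁿ ≥ 231.
1.4¹⁶ ≈217.795 falls short of 231 but 1.4¹⁷ ≈304.913 reaches it, so n = 17.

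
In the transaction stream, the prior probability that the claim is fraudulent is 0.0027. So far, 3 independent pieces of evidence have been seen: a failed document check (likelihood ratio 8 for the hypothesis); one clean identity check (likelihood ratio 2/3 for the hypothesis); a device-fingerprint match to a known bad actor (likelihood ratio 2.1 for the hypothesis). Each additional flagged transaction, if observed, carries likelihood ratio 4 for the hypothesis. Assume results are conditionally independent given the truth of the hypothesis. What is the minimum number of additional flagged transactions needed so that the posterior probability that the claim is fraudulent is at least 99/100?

6

Prior odds = 0.0027/0.9973 = 27/9973.
Combined Bayes factor of the evidence already in hand = 8 × (2/3) × 2.1 = 11.2.
Odds after that evidence = (27/9973) × 11.2 = 1512/49865.
Target odds = 0.99/0.01 = 99.
Need 4ⁿ ≥ 99 ÷ (1512/49865) = 548515/168.
4⁵ = 1024 falls short of 548515/168 but 4⁶ = 4096 reaches it, so n = 6.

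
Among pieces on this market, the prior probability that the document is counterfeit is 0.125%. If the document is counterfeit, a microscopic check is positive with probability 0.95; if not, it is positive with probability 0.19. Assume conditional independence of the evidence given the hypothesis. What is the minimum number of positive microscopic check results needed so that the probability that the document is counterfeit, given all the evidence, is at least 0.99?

8

Prior odds: 0.00125 ÷ 0.99875 = 1/799.
Likelihood ratio of a positive = 0.95/0.19 = 5.
Target posterior odds = 0.99/0.01 = 99.
Need (1/799) × 5ⁿ ≥ 99, i.e. 5ⁿ ≥ 79101.
5⁷ = 78125 falls short of 79101 but 5⁸ = 390625 reaches it, so n = 8.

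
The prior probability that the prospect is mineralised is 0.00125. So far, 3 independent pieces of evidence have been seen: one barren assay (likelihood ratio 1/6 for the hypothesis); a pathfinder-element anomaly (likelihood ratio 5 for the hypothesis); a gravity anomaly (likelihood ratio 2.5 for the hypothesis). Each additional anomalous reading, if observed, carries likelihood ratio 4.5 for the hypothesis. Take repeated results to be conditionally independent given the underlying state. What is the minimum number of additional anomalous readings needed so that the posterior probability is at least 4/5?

Prior odds = 0.00125/0.99875 = 1/799.
Combined Bayes factor of the evidence already in hand = (1/6) × 5 × 2.5 = 25/12.
Odds after that evidence = (1/799) × 25/12 = 25/9588.
Target odds = 0.8/0.2 = 4.
Need 4.5ⁿ ≥ 4 ÷ (25/9588) = 1534.08.
4.5⁴ = 410.0625 falls short of 1534.08 but 4.5⁵ = 1845.28125 reaches it, so n = 5.

5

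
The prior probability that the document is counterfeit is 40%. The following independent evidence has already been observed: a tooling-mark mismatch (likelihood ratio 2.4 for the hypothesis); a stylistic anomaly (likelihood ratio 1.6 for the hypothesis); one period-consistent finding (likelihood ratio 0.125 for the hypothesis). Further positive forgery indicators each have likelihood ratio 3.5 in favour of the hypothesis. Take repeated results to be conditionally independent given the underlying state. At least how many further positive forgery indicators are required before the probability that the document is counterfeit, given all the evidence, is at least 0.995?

Prior odds = 0.4/0.6 = 2/3.
Combined Bayes factor of the evidence already in hand = 2.4 × 1.6 × 0.125 = 0.48.
Odds after that evidence = (2/3) × 0.48 = 0.32.
Target odds = 0.995/0.005 = 199.
Need 3.5ⁿ ≥ 199 ÷ 0.32 = 621.875.
3.5⁵ = 525.21875 falls short of 621.875 but 3.5⁶ = 1838.265625 reaches it, so n = 6.

6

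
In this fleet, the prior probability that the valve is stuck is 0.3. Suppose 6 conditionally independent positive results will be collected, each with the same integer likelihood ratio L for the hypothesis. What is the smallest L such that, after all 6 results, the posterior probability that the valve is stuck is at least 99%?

3

Prior odds = 0.3/0.7 = 3/7.
Target odds = 0.99/0.01 = 99.
Need L⁶ ≥ 99 ÷ (3/7) = 231.
2⁶ = 64 < 231 ≤ 729 = 3⁶, so L = 3.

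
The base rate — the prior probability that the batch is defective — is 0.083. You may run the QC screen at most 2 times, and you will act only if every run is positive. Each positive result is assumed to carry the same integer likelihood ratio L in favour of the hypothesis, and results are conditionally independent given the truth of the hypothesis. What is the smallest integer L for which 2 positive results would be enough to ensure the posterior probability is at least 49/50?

24

Prior odds = 0.083/0.917 = 83/917.
Target odds = 0.98/0.02 = 49.
Need L² ≥ 49 ÷ (83/917) = 44933/83.
23² = 529 < 44933/83 ≤ 576 = 24², so L = 24.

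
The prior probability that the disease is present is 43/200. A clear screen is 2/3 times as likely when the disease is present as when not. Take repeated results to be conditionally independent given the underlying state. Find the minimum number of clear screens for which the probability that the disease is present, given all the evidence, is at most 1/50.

Prior odds = 0.215/0.785 = 43/157.
Likelihood ratio per clear screen = 2/3.
Target odds: 0.02 ÷ 0.98 = 1/49.
Require (2/3)ⁿ ≤ 1/49 ÷ (43/157) = 157/2107.
(2/3)⁶ = 64/729 is still above 157/2107 but (2/3)⁷ = 128/2187 is at or below it, so n = 7.

7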